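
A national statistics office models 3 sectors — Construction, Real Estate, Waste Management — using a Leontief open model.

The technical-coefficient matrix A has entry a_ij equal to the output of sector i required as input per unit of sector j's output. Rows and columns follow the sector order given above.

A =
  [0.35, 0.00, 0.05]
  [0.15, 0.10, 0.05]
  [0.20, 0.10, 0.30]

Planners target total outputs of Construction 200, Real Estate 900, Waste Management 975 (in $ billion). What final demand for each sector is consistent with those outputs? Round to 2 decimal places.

I − A =
  [   0.65     0.00    -0.05]
  [  -0.15     0.90    -0.05]
  [  -0.20    -0.10     0.70]
d = (I − A) x:
  d_1 = (+0.65)·200 + (+0.00)·900 + (-0.05)·975 = 81.25
  d_2 = (-0.15)·200 + (+0.90)·900 + (-0.05)·975 = 731.25
  d_3 = (-0.20)·200 + (-0.10)·900 + (+0.70)·975 = 552.50

d_1 = 81.25, d_2 = 731.25, d_3 = 552.50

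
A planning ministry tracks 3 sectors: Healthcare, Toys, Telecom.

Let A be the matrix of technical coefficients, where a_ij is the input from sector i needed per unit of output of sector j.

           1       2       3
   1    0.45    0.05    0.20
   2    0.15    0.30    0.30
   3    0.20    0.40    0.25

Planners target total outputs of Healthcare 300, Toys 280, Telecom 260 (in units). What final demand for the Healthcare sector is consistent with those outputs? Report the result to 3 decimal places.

d_1 = 99.000

I − A =
  [   0.55    -0.05    -0.20]
  [  -0.15     0.70    -0.30]
  [  -0.20    -0.40     0.75]
d = (I − A) x:
  d_1 = (+0.55)·300 + (-0.05)·280 + (-0.20)·260 = 99.000
  d_2 = (-0.15)·300 + (+0.70)·280 + (-0.30)·260 = 73.000
  d_3 = (-0.20)·300 + (-0.40)·280 + (+0.75)·260 = 23.000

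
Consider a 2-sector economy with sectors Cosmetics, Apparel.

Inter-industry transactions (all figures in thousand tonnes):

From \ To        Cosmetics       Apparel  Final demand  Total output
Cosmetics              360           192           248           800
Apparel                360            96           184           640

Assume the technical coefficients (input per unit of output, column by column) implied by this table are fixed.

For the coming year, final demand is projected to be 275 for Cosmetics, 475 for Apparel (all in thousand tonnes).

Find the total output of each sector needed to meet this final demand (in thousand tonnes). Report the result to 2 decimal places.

Technical coefficients a_ij = z_ij / X_j:
  a_11 = 360/800 = 0.45, a_21 = 360/800 = 0.45
  a_12 = 192/640 = 0.30, a_22 = 96/640 = 0.15
I − A =
  [   0.55    -0.30]
  [  -0.45     0.85]
det(I−A) = (0.55)(0.85) − (-0.30)(-0.45) = 0.3325
adj(I−A) = [[0.85, 0.30], [0.45, 0.55]]
(I − A)⁻¹ = adj(I−A) / det(I−A) ≈
  [   2.5564     0.9023]
  [   1.3534     1.6541]
x = (I − A)⁻¹ d = adj(I−A)·d / det(I−A), with det(I−A) = 0.3325:
  x_1 = (0.85·275 + 0.30·475) / 0.3325 = 376.25 / 0.3325 ≈ 1131.58
  x_2 = (0.45·275 + 0.55·475) / 0.3325 = 385.00 / 0.3325 ≈ 1157.89

x_1 = 1131.58, x_2 = 1157.89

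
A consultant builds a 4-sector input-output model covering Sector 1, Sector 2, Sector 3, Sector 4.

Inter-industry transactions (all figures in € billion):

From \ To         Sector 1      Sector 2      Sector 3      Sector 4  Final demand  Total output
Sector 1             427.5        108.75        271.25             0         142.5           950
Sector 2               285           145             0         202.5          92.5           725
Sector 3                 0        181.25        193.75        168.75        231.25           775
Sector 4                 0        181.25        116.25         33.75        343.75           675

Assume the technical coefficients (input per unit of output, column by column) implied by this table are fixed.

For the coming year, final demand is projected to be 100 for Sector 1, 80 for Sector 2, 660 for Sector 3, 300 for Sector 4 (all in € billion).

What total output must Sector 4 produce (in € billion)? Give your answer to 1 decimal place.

Technical coefficients a_ij = z_ij / X_j:
  a_11 = 427.5/950 = 0.45, a_21 = 285/950 = 0.30, a_31 = 0/950 = 0.00, a_41 = 0/950 = 0.00
  a_12 = 108.75/725 = 0.15, a_22 = 145/725 = 0.20, a_32 = 181.25/725 = 0.25, a_42 = 181.25/725 = 0.25
  a_13 = 271.25/775 = 0.35, a_23 = 0/775 = 0.00, a_33 = 193.75/775 = 0.25, a_43 = 116.25/775 = 0.15
  a_14 = 0/675 = 0.00, a_24 = 202.5/675 = 0.30, a_34 = 168.75/675 = 0.25, a_44 = 33.75/675 = 0.05
I − A =
  [   0.55    -0.15    -0.35     0.00]
  [  -0.30     0.80     0.00    -0.30]
  [   0.00    -0.25     0.75    -0.25]
  [   0.00    -0.25    -0.15     0.95]
Compute the cofactors C_ij = (−1)^(i+j)·(3×3 minor ij) of I−A; the adjugate is their transpose:
adj(I−A) = Cᵀ =
  [ 0.47250   0.20625   0.24650   0.13000]
  [ 0.20250   0.37125   0.12450   0.15000]
  [ 0.09000   0.16500   0.33400   0.14000]
  [ 0.06750   0.12375   0.08550   0.27000]
det(I−A) = Σ_j (I−A)_1j·C_1j = (0.55)(0.47250) + (-0.15)(0.20250) + (-0.35)(0.09000) + (0.00)(0.06750) = 0.1980
(I − A)⁻¹ = adj(I−A) / det(I−A) ≈
  [   2.3864     1.0417     1.2449     0.6566]
  [   1.0227     1.8750     0.6288     0.7576]
  [   0.4545     0.8333     1.6869     0.7071]
  [   0.3409     0.6250     0.4318     1.3636]
x = (I − A)⁻¹ d = adj(I−A)·d / det(I−A), with det(I−A) = 0.1980:
  x_1 = (0.47250·100 + 0.20625·80 + 0.24650·660 + 0.13000·300) / 0.1980 = 265.44 / 0.1980 ≈ 1340.6
  x_2 = (0.20250·100 + 0.37125·80 + 0.12450·660 + 0.15000·300) / 0.1980 = 177.12 / 0.1980 ≈ 894.5
  x_3 = (0.09000·100 + 0.16500·80 + 0.33400·660 + 0.14000·300) / 0.1980 = 284.64 / 0.1980 ≈ 1437.6
  x_4 = (0.06750·100 + 0.12375·80 + 0.08550·660 + 0.27000·300) / 0.1980 = 154.08 / 0.1980 ≈ 778.2

x_4 = 778.2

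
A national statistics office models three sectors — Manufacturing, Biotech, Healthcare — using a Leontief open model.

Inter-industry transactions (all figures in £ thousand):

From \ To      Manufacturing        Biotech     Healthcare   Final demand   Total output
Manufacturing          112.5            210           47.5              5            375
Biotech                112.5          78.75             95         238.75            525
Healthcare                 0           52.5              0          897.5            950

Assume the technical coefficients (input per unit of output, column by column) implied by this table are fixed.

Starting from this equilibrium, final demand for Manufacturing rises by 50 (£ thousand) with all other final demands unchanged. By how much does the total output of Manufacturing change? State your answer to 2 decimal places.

Δx_M = 90.03

Technical coefficients a_ij = z_ij / X_j:
  a_MM = 112.5/375 = 0.30, a_BM = 112.5/375 = 0.30, a_HM = 0/375 = 0.00
  a_MB = 210/525 = 0.40, a_BB = 78.75/525 = 0.15, a_HB = 52.5/525 = 0.10
  a_MH = 47.5/950 = 0.05, a_BH = 95/950 = 0.10, a_HH = 0/950 = 0.00
I − A =
  [   0.70    -0.40    -0.05]
  [  -0.30     0.85    -0.10]
  [   0.00    -0.10     1.00]
Cofactors of I−A, C_ij = (−1)^(i+j)·(minor ij) (rows/columns in the sector order above):
  C_11 = (0.85)(1.00) − (-0.10)(-0.10) = 0.8400
  C_12 = −[(-0.30)(1.00) − (-0.10)(0.00)] = 0.3000
  C_13 = (-0.30)(-0.10) − (0.85)(0.00) = 0.0300
  C_21 = −[(-0.40)(1.00) − (-0.05)(-0.10)] = 0.4050
  C_22 = (0.70)(1.00) − (-0.05)(0.00) = 0.7000
  C_23 = −[(0.70)(-0.10) − (-0.40)(0.00)] = 0.0700
  C_31 = (-0.40)(-0.10) − (-0.05)(0.85) = 0.0825
  C_32 = −[(0.70)(-0.10) − (-0.05)(-0.30)] = 0.0850
  C_33 = (0.70)(0.85) − (-0.40)(-0.30) = 0.4750
det(I−A) = Σ_j (I−A)_1j·C_1j = (0.70)(0.8400) + (-0.40)(0.3000) + (-0.05)(0.0300) = 0.4665
adj(I−A) = Cᵀ =
  [ 0.8400   0.4050   0.0825]
  [ 0.3000   0.7000   0.0850]
  [ 0.0300   0.0700   0.4750]
(I − A)⁻¹ = adj(I−A) / det(I−A) ≈
  [   1.8006     0.8682     0.1768]
  [   0.6431     1.5005     0.1822]
  [   0.0643     0.1501     1.0182]
Δx = (I − A)⁻¹ Δd with Δd having +50 in the Manufacturing component and 0 elsewhere.
So Δx_M = L_MM · (+50), where L_MM = adj(I−A)_MM / det(I−A) = 0.8400 / 0.4665.
Δx_M = 0.8400 × (+50) / 0.4665 = 42.00 / 0.4665 ≈ 90.03.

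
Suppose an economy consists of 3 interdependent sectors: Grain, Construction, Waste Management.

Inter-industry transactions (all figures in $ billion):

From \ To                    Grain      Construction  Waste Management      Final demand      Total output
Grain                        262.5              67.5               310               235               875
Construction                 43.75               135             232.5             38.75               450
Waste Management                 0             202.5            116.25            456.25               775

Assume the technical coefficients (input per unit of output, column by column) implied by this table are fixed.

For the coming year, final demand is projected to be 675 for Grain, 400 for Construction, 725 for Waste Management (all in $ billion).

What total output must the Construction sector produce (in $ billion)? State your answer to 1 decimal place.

Technical coefficients a_ij = z_ij / X_j:
  a_11 = 262.5/875 = 0.30, a_21 = 43.75/875 = 0.05, a_31 = 0/875 = 0.00
  a_12 = 67.5/450 = 0.15, a_22 = 135/450 = 0.30, a_32 = 202.5/450 = 0.45
  a_13 = 310/775 = 0.40, a_23 = 232.5/775 = 0.30, a_33 = 116.25/775 = 0.15
I − A =
  [   0.70    -0.15    -0.40]
  [  -0.05     0.70    -0.30]
  [   0.00    -0.45     0.85]
Cofactors of I−A, C_ij = (−1)^(i+j)·(minor ij) (rows/columns in the sector order above):
  C_11 = (0.70)(0.85) − (-0.30)(-0.45) = 0.4600
  C_12 = −[(-0.05)(0.85) − (-0.30)(0.00)] = 0.0425
  C_13 = (-0.05)(-0.45) − (0.70)(0.00) = 0.0225
  C_21 = −[(-0.15)(0.85) − (-0.40)(-0.45)] = 0.3075
  C_22 = (0.70)(0.85) − (-0.40)(0.00) = 0.5950
  C_23 = −[(0.70)(-0.45) − (-0.15)(0.00)] = 0.3150
  C_31 = (-0.15)(-0.30) − (-0.40)(0.70) = 0.3250
  C_32 = −[(0.70)(-0.30) − (-0.40)(-0.05)] = 0.2300
  C_33 = (0.70)(0.70) − (-0.15)(-0.05) = 0.4825
det(I−A) = Σ_j (I−A)_1j·C_1j = (0.70)(0.4600) + (-0.15)(0.0425) + (-0.40)(0.0225) = 0.306625
adj(I−A) = Cᵀ =
  [ 0.4600   0.3075   0.3250]
  [ 0.0425   0.5950   0.2300]
  [ 0.0225   0.3150   0.4825]
(I − A)⁻¹ = adj(I−A) / det(I−A) ≈
  [   1.5002     1.0029     1.0599]
  [   0.1386     1.9405     0.7501]
  [   0.0734     1.0273     1.5736]
x = (I − A)⁻¹ d = adj(I−A)·d / det(I−A), with det(I−A) = 0.306625:
  x_1 = (0.4600·675 + 0.3075·400 + 0.3250·725) / 0.306625 = 669.125 / 0.306625 ≈ 2182.2
  x_2 = (0.0425·675 + 0.5950·400 + 0.2300·725) / 0.306625 = 433.4375 / 0.306625 ≈ 1413.6
  x_3 = (0.0225·675 + 0.3150·400 + 0.4825·725) / 0.306625 = 491.00 / 0.306625 ≈ 1601.3

x_2 = 1413.6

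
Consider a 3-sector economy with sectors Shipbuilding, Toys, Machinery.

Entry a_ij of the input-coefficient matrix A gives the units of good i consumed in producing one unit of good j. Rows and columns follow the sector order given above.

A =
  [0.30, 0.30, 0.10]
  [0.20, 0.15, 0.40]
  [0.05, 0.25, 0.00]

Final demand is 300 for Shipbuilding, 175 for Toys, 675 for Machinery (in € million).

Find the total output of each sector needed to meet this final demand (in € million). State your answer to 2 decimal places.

I − A =
  [   0.70    -0.30    -0.10]
  [  -0.20     0.85    -0.40]
  [  -0.05    -0.25     1.00]
Cofactors of I−A, C_ij = (−1)^(i+j)·(minor ij) (rows/columns in the sector order above):
  C_11 = (0.85)(1.00) − (-0.40)(-0.25) = 0.7500
  C_12 = −[(-0.20)(1.00) − (-0.40)(-0.05)] = 0.2200
  C_13 = (-0.20)(-0.25) − (0.85)(-0.05) = 0.0925
  C_21 = −[(-0.30)(1.00) − (-0.10)(-0.25)] = 0.3250
  C_22 = (0.70)(1.00) − (-0.10)(-0.05) = 0.6950
  C_23 = −[(0.70)(-0.25) − (-0.30)(-0.05)] = 0.1900
  C_31 = (-0.30)(-0.40) − (-0.10)(0.85) = 0.2050
  C_32 = −[(0.70)(-0.40) − (-0.10)(-0.20)] = 0.3000
  C_33 = (0.70)(0.85) − (-0.30)(-0.20) = 0.5350
det(I−A) = Σ_j (I−A)_1j·C_1j = (0.70)(0.7500) + (-0.30)(0.2200) + (-0.10)(0.0925) = 0.44975
adj(I−A) = Cᵀ =
  [ 0.7500   0.3250   0.2050]
  [ 0.2200   0.6950   0.3000]
  [ 0.0925   0.1900   0.5350]
(I − A)⁻¹ = adj(I−A) / det(I−A) ≈
  [   1.6676     0.7226     0.4558]
  [   0.4892     1.5453     0.6670]
  [   0.2057     0.4225     1.1895]
x = (I − A)⁻¹ d = adj(I−A)·d / det(I−A), with det(I−A) = 0.44975:
  x_S = (0.7500·300 + 0.3250·175 + 0.2050·675) / 0.44975 = 420.25 / 0.44975 ≈ 934.41
  x_T = (0.2200·300 + 0.6950·175 + 0.3000·675) / 0.44975 = 390.125 / 0.44975 ≈ 867.43
  x_M = (0.0925·300 + 0.1900·175 + 0.5350·675) / 0.44975 = 422.125 / 0.44975 ≈ 938.58

x_S = 934.41, x_T = 867.43, x_M = 938.58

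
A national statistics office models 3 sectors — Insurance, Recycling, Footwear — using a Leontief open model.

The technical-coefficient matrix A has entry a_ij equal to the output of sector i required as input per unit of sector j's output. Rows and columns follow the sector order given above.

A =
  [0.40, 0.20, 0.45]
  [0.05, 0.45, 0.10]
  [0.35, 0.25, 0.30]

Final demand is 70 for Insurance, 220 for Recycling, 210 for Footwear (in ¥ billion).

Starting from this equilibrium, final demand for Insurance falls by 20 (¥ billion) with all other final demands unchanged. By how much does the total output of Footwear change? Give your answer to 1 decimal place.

Δx_F = -37.4

I − A =
  [   0.60    -0.20    -0.45]
  [  -0.05     0.55    -0.10]
  [  -0.35    -0.25     0.70]
Cofactors of I−A, C_ij = (−1)^(i+j)·(minor ij) (rows/columns in the sector order above):
  C_11 = (0.55)(0.70) − (-0.10)(-0.25) = 0.3600
  C_12 = −[(-0.05)(0.70) − (-0.10)(-0.35)] = 0.0700
  C_13 = (-0.05)(-0.25) − (0.55)(-0.35) = 0.2050
  C_21 = −[(-0.20)(0.70) − (-0.45)(-0.25)] = 0.2525
  C_22 = (0.60)(0.70) − (-0.45)(-0.35) = 0.2625
  C_23 = −[(0.60)(-0.25) − (-0.20)(-0.35)] = 0.2200
  C_31 = (-0.20)(-0.10) − (-0.45)(0.55) = 0.2675
  C_32 = −[(0.60)(-0.10) − (-0.45)(-0.05)] = 0.0825
  C_33 = (0.60)(0.55) − (-0.20)(-0.05) = 0.3200
det(I−A) = Σ_j (I−A)_1j·C_1j = (0.60)(0.3600) + (-0.20)(0.0700) + (-0.45)(0.2050) = 0.10975
adj(I−A) = Cᵀ =
  [ 0.3600   0.2525   0.2675]
  [ 0.0700   0.2625   0.0825]
  [ 0.2050   0.2200   0.3200]
(I − A)⁻¹ = adj(I−A) / det(I−A) ≈
  [   3.2802     2.3007     2.4374]
  [   0.6378     2.3918     0.7517]
  [   1.8679     2.0046     2.9157]
Δx = (I − A)⁻¹ Δd with Δd having -20 in the Insurance component and 0 elsewhere.
So Δx_F = L_FI · (-20), where L_FI = adj(I−A)_FI / det(I−A) = 0.2050 / 0.10975.
Δx_F = 0.2050 × (-20) / 0.10975 = -4.10 / 0.10975 ≈ -37.4.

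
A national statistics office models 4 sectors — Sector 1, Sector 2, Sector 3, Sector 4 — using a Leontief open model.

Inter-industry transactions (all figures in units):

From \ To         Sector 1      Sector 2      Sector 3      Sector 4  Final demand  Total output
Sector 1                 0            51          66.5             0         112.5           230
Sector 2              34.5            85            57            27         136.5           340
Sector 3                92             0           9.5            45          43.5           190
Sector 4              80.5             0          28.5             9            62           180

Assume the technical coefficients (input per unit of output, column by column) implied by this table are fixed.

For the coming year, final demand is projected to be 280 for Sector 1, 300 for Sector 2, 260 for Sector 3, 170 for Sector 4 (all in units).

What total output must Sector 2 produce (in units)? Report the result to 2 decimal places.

x_2 = 914.26

Technical coefficients a_ij = z_ij / X_j:
  a_11 = 0/230 = 0.00, a_21 = 34.5/230 = 0.15, a_31 = 92/230 = 0.40, a_41 = 80.5/230 = 0.35
  a_12 = 51/340 = 0.15, a_22 = 85/340 = 0.25, a_32 = 0/340 = 0.00, a_42 = 0/340 = 0.00
  a_13 = 66.5/190 = 0.35, a_23 = 57/190 = 0.30, a_33 = 9.5/190 = 0.05, a_43 = 28.5/190 = 0.15
  a_14 = 0/180 = 0.00, a_24 = 27/180 = 0.15, a_34 = 45/180 = 0.25, a_44 = 9/180 = 0.05
I − A =
  [   1.00    -0.15    -0.35     0.00]
  [  -0.15     0.75    -0.30    -0.15]
  [  -0.40     0.00     0.95    -0.25]
  [  -0.35     0.00    -0.15     0.95]
Compute the cofactors C_ij = (−1)^(i+j)·(3×3 minor ij) of I−A; the adjugate is their transpose:
adj(I−A) = Cᵀ =
  [ 0.648750   0.129750   0.295500   0.098250]
  [ 0.328875   0.701375   0.375750   0.209625]
  [ 0.350625   0.070125   0.683250   0.190875]
  [ 0.294375   0.058875   0.216750   0.568125]
det(I−A) = Σ_j (I−A)_1j·C_1j = (1.00)(0.648750) + (-0.15)(0.328875) + (-0.35)(0.350625) + (0.00)(0.294375) = 0.4767
(I − A)⁻¹ = adj(I−A) / det(I−A) ≈
  [   1.3609     0.2722     0.6199     0.2061]
  [   0.6899     1.4713     0.7882     0.4397]
  [   0.7355     0.1471     1.4333     0.4004]
  [   0.6175     0.1235     0.4547     1.1918]
x = (I − A)⁻¹ d = adj(I−A)·d / det(I−A), with det(I−A) = 0.4767:
  x_1 = (0.648750·280 + 0.129750·300 + 0.295500·260 + 0.098250·170) / 0.4767 = 314.1075 / 0.4767 ≈ 658.92
  x_2 = (0.328875·280 + 0.701375·300 + 0.375750·260 + 0.209625·170) / 0.4767 = 435.82875 / 0.4767 ≈ 914.26
  x_3 = (0.350625·280 + 0.070125·300 + 0.683250·260 + 0.190875·170) / 0.4767 = 329.30625 / 0.4767 ≈ 690.80
  x_4 = (0.294375·280 + 0.058875·300 + 0.216750·260 + 0.568125·170) / 0.4767 = 253.02375 / 0.4767 ≈ 530.78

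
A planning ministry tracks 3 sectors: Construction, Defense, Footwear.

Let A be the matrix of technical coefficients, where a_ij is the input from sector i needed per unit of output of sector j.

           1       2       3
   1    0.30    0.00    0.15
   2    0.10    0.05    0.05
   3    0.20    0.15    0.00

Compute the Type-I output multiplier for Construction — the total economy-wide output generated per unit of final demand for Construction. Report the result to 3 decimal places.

m_1 = 1.999

I − A =
  [   0.70     0.00    -0.15]
  [  -0.10     0.95    -0.05]
  [  -0.20    -0.15     1.00]
Cofactors of I−A, C_ij = (−1)^(i+j)·(minor ij) (rows/columns in the sector order above):
  C_11 = (0.95)(1.00) − (-0.05)(-0.15) = 0.9425
  C_12 = −[(-0.10)(1.00) − (-0.05)(-0.20)] = 0.1100
  C_13 = (-0.10)(-0.15) − (0.95)(-0.20) = 0.2050
  C_21 = −[(0.00)(1.00) − (-0.15)(-0.15)] = 0.0225
  C_22 = (0.70)(1.00) − (-0.15)(-0.20) = 0.6700
  C_23 = −[(0.70)(-0.15) − (0.00)(-0.20)] = 0.1050
  C_31 = (0.00)(-0.05) − (-0.15)(0.95) = 0.1425
  C_32 = −[(0.70)(-0.05) − (-0.15)(-0.10)] = 0.0500
  C_33 = (0.70)(0.95) − (0.00)(-0.10) = 0.6650
det(I−A) = Σ_j (I−A)_1j·C_1j = (0.70)(0.9425) + (0.00)(0.1100) + (-0.15)(0.2050) = 0.6290
adj(I−A) = Cᵀ =
  [ 0.9425   0.0225   0.1425]
  [ 0.1100   0.6700   0.0500]
  [ 0.2050   0.1050   0.6650]
(I − A)⁻¹ = adj(I−A) / det(I−A) ≈
  [   1.4984     0.0358     0.2266]
  [   0.1749     1.0652     0.0795]
  [   0.3259     0.1669     1.0572]
The output multiplier for sector j is the column-j sum of the Leontief inverse (I − A)⁻¹ = adj(I−A) / det(I−A).
Column 1 of adj(I−A): (0.9425, 0.1100, 0.2050); det(I−A) = 0.6290.
m_1 = (0.9425 + 0.1100 + 0.2050) / 0.6290 = 1.2575 / 0.6290 ≈ 1.999.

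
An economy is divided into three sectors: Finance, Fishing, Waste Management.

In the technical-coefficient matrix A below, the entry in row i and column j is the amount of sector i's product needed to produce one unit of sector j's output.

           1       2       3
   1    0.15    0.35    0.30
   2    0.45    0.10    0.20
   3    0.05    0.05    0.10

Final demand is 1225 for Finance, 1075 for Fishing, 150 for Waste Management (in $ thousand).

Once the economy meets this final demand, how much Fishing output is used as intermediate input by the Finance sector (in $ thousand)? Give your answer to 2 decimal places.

z_21 = 1212.03

I − A =
  [   0.85    -0.35    -0.30]
  [  -0.45     0.90    -0.20]
  [  -0.05    -0.05     0.90]
Cofactors of I−A, C_ij = (−1)^(i+j)·(minor ij) (rows/columns in the sector order above):
  C_11 = (0.90)(0.90) − (-0.20)(-0.05) = 0.8000
  C_12 = −[(-0.45)(0.90) − (-0.20)(-0.05)] = 0.4150
  C_13 = (-0.45)(-0.05) − (0.90)(-0.05) = 0.0675
  C_21 = −[(-0.35)(0.90) − (-0.30)(-0.05)] = 0.3300
  C_22 = (0.85)(0.90) − (-0.30)(-0.05) = 0.7500
  C_23 = −[(0.85)(-0.05) − (-0.35)(-0.05)] = 0.0600
  C_31 = (-0.35)(-0.20) − (-0.30)(0.90) = 0.3400
  C_32 = −[(0.85)(-0.20) − (-0.30)(-0.45)] = 0.3050
  C_33 = (0.85)(0.90) − (-0.35)(-0.45) = 0.6075
det(I−A) = Σ_j (I−A)_1j·C_1j = (0.85)(0.8000) + (-0.35)(0.4150) + (-0.30)(0.0675) = 0.5145
adj(I−A) = Cᵀ =
  [ 0.8000   0.3300   0.3400]
  [ 0.4150   0.7500   0.3050]
  [ 0.0675   0.0600   0.6075]
(I − A)⁻¹ = adj(I−A) / det(I−A) ≈
  [   1.5549     0.6414     0.6608]
  [   0.8066     1.4577     0.5928]
  [   0.1312     0.1166     1.1808]
First solve x = (I − A)⁻¹ d = adj(I−A)·d / det(I−A); in particular x_1 = (0.8000·1225 + 0.3300·1075 + 0.3400·150) / 0.5145 = 1385.75 / 0.5145 ≈ 2693.3916.
Intermediate flow from 2 to 1: z_21 = a_21 · x_1 = 0.45 × 1385.75 / 0.5145 = 623.5875 / 0.5145 ≈ 1212.03.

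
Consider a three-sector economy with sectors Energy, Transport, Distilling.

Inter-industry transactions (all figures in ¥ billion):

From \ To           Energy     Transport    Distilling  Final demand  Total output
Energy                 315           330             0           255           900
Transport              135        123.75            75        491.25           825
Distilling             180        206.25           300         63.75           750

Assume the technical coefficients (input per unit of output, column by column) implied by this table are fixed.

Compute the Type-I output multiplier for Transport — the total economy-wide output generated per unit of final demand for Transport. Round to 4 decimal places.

m_2 = 3.2166

Technical coefficients a_ij = z_ij / X_j:
  a_11 = 315/900 = 0.35, a_21 = 135/900 = 0.15, a_31 = 180/900 = 0.20
  a_12 = 330/825 = 0.40, a_22 = 123.75/825 = 0.15, a_32 = 206.25/825 = 0.25
  a_13 = 0/750 = 0.00, a_23 = 75/750 = 0.10, a_33 = 300/750 = 0.40
I − A =
  [   0.65    -0.40     0.00]
  [  -0.15     0.85    -0.10]
  [  -0.20    -0.25     0.60]
Cofactors of I−A, C_ij = (−1)^(i+j)·(minor ij) (rows/columns in the sector order above):
  C_11 = (0.85)(0.60) − (-0.10)(-0.25) = 0.4850
  C_12 = −[(-0.15)(0.60) − (-0.10)(-0.20)] = 0.1100
  C_13 = (-0.15)(-0.25) − (0.85)(-0.20) = 0.2075
  C_21 = −[(-0.40)(0.60) − (0.00)(-0.25)] = 0.2400
  C_22 = (0.65)(0.60) − (0.00)(-0.20) = 0.3900
  C_23 = −[(0.65)(-0.25) − (-0.40)(-0.20)] = 0.2425
  C_31 = (-0.40)(-0.10) − (0.00)(0.85) = 0.0400
  C_32 = −[(0.65)(-0.10) − (0.00)(-0.15)] = 0.0650
  C_33 = (0.65)(0.85) − (-0.40)(-0.15) = 0.4925
det(I−A) = Σ_j (I−A)_1j·C_1j = (0.65)(0.4850) + (-0.40)(0.1100) + (0.00)(0.2075) = 0.27125
adj(I−A) = Cᵀ =
  [ 0.4850   0.2400   0.0400]
  [ 0.1100   0.3900   0.0650]
  [ 0.2075   0.2425   0.4925]
(I − A)⁻¹ = adj(I−A) / det(I−A) ≈
  [   1.78802     0.88479     0.14747]
  [   0.40553     1.43779     0.23963]
  [   0.76498     0.89401     1.81567]
The output multiplier for sector j is the column-j sum of the Leontief inverse (I − A)⁻¹ = adj(I−A) / det(I−A).
Column 2 of adj(I−A): (0.2400, 0.3900, 0.2425); det(I−A) = 0.27125.
m_2 = (0.2400 + 0.3900 + 0.2425) / 0.27125 = 0.8725 / 0.27125 ≈ 3.2166.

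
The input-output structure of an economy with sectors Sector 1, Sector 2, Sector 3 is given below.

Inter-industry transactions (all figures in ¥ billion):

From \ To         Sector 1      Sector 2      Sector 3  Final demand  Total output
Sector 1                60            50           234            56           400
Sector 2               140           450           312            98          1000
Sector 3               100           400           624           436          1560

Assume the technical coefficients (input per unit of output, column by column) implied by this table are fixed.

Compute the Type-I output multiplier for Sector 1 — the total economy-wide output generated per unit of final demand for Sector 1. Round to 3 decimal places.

m_1 = 4.988

Technical coefficients a_ij = z_ij / X_j:
  a_11 = 60/400 = 0.15, a_21 = 140/400 = 0.35, a_31 = 100/400 = 0.25
  a_12 = 50/1000 = 0.05, a_22 = 450/1000 = 0.45, a_32 = 400/1000 = 0.40
  a_13 = 234/1560 = 0.15, a_23 = 312/1560 = 0.20, a_33 = 624/1560 = 0.40
I − A =
  [   0.85    -0.05    -0.15]
  [  -0.35     0.55    -0.20]
  [  -0.25    -0.40     0.60]
Cofactors of I−A, C_ij = (−1)^(i+j)·(minor ij) (rows/columns in the sector order above):
  C_11 = (0.55)(0.60) − (-0.20)(-0.40) = 0.2500
  C_12 = −[(-0.35)(0.60) − (-0.20)(-0.25)] = 0.2600
  C_13 = (-0.35)(-0.40) − (0.55)(-0.25) = 0.2775
  C_21 = −[(-0.05)(0.60) − (-0.15)(-0.40)] = 0.0900
  C_22 = (0.85)(0.60) − (-0.15)(-0.25) = 0.4725
  C_23 = −[(0.85)(-0.40) − (-0.05)(-0.25)] = 0.3525
  C_31 = (-0.05)(-0.20) − (-0.15)(0.55) = 0.0925
  C_32 = −[(0.85)(-0.20) − (-0.15)(-0.35)] = 0.2225
  C_33 = (0.85)(0.55) − (-0.05)(-0.35) = 0.4500
det(I−A) = Σ_j (I−A)_1j·C_1j = (0.85)(0.2500) + (-0.05)(0.2600) + (-0.15)(0.2775) = 0.157875
adj(I−A) = Cᵀ =
  [ 0.2500   0.0900   0.0925]
  [ 0.2600   0.4725   0.2225]
  [ 0.2775   0.3525   0.4500]
(I − A)⁻¹ = adj(I−A) / det(I−A) ≈
  [   1.5835     0.5701     0.5859]
  [   1.6469     2.9929     1.4093]
  [   1.7577     2.2328     2.8504]
The output multiplier for sector j is the column-j sum of the Leontief inverse (I − A)⁻¹ = adj(I−A) / det(I−A).
Column 1 of adj(I−A): (0.2500, 0.2600, 0.2775); det(I−A) = 0.157875.
m_1 = (0.2500 + 0.2600 + 0.2775) / 0.157875 = 0.7875 / 0.157875 ≈ 4.988.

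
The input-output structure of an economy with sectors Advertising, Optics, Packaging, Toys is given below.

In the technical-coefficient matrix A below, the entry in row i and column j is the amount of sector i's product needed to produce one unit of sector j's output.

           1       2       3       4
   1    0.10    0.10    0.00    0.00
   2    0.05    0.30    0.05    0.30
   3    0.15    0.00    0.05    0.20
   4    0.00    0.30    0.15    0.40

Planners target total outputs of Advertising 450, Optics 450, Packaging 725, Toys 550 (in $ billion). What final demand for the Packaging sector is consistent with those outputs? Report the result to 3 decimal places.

I − A =
  [   0.90    -0.10     0.00     0.00]
  [  -0.05     0.70    -0.05    -0.30]
  [  -0.15     0.00     0.95    -0.20]
  [   0.00    -0.30    -0.15     0.60]
d = (I − A) x:
  d_1 = (+0.90)·450 + (-0.10)·450 + (+0.00)·725 + (+0.00)·550 = 360.000
  d_2 = (-0.05)·450 + (+0.70)·450 + (-0.05)·725 + (-0.30)·550 = 91.250
  d_3 = (-0.15)·450 + (+0.00)·450 + (+0.95)·725 + (-0.20)·550 = 511.250
  d_4 = (+0.00)·450 + (-0.30)·450 + (-0.15)·725 + (+0.60)·550 = 86.250

d_3 = 511.250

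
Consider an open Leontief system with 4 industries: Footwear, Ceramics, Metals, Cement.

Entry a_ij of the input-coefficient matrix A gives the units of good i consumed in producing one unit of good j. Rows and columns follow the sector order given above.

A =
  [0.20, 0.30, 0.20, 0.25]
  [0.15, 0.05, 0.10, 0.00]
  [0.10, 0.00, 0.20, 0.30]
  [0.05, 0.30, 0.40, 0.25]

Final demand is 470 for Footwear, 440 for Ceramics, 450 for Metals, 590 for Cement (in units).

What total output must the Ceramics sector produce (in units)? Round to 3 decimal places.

x_2 = 956.163

I − A =
  [   0.80    -0.30    -0.20    -0.25]
  [  -0.15     0.95    -0.10     0.00]
  [  -0.10     0.00     0.80    -0.30]
  [  -0.05    -0.30    -0.40     0.75]
Compute the cofactors C_ij = (−1)^(i+j)·(3×3 minor ij) of I−A; the adjugate is their transpose:
adj(I−A) = Cᵀ =
  [ 0.447000   0.222000   0.267500   0.256000]
  [ 0.081000   0.346000   0.096250   0.065500]
  [ 0.099000   0.106500   0.513125   0.238250]
  [ 0.115000   0.210000   0.330000   0.550000]
det(I−A) = Σ_j (I−A)_1j·C_1j = (0.80)(0.447000) + (-0.30)(0.081000) + (-0.20)(0.099000) + (-0.25)(0.115000) = 0.28475
(I − A)⁻¹ = adj(I−A) / det(I−A) ≈
  [   1.5698     0.7796     0.9394     0.8990]
  [   0.2845     1.2151     0.3380     0.2300]
  [   0.3477     0.3740     1.8020     0.8367]
  [   0.4039     0.7375     1.1589     1.9315]
x = (I − A)⁻¹ d = adj(I−A)·d / det(I−A), with det(I−A) = 0.28475:
  x_1 = (0.447000·470 + 0.222000·440 + 0.267500·450 + 0.256000·590) / 0.28475 = 579.185 / 0.28475 ≈ 2034.012
  x_2 = (0.081000·470 + 0.346000·440 + 0.096250·450 + 0.065500·590) / 0.28475 = 272.2675 / 0.28475 ≈ 956.163
  x_3 = (0.099000·470 + 0.106500·440 + 0.513125·450 + 0.238250·590) / 0.28475 = 464.86375 / 0.28475 ≈ 1632.533
  x_4 = (0.115000·470 + 0.210000·440 + 0.330000·450 + 0.550000·590) / 0.28475 = 619.45 / 0.28475 ≈ 2175.417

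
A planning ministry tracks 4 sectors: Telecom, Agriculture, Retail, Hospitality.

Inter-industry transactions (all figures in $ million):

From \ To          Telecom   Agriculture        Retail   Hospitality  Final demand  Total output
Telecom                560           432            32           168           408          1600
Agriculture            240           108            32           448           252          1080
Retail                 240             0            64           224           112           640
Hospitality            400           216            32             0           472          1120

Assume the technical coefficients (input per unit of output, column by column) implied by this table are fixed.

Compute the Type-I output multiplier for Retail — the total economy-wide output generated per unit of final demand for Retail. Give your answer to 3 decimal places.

m_3 = 1.738

Technical coefficients a_ij = z_ij / X_j:
  a_11 = 560/1600 = 0.35, a_21 = 240/1600 = 0.15, a_31 = 240/1600 = 0.15, a_41 = 400/1600 = 0.25
  a_12 = 432/1080 = 0.40, a_22 = 108/1080 = 0.10, a_32 = 0/1080 = 0.00, a_42 = 216/1080 = 0.20
  a_13 = 32/640 = 0.05, a_23 = 32/640 = 0.05, a_33 = 64/640 = 0.10, a_43 = 32/640 = 0.05
  a_14 = 168/1120 = 0.15, a_24 = 448/1120 = 0.40, a_34 = 224/1120 = 0.20, a_44 = 0/1120 = 0.00
I − A =
  [   0.65    -0.40    -0.05    -0.15]
  [  -0.15     0.90    -0.05    -0.40]
  [  -0.15     0.00     0.90    -0.20]
  [  -0.25    -0.20    -0.05     1.00]
Compute the cofactors C_ij = (−1)^(i+j)·(3×3 minor ij) of I−A; the adjugate is their transpose:
adj(I−A) = Cᵀ =
  [ 0.727000   0.385000   0.077250   0.278500]
  [ 0.236500   0.533625   0.057250   0.260375]
  [ 0.174000   0.110500   0.394750   0.149250]
  [ 0.237750   0.208500   0.050500   0.462750]
det(I−A) = Σ_j (I−A)_1j·C_1j = (0.65)(0.727000) + (-0.40)(0.236500) + (-0.05)(0.174000) + (-0.15)(0.237750) = 0.3335875
(I − A)⁻¹ = adj(I−A) / det(I−A) ≈
  [   2.1793     1.1541     0.2316     0.8349]
  [   0.7090     1.5997     0.1716     0.7805]
  [   0.5216     0.3312     1.1833     0.4474]
  [   0.7127     0.6250     0.1514     1.3872]
The output multiplier for sector j is the column-j sum of the Leontief inverse (I − A)⁻¹ = adj(I−A) / det(I−A).
Column 3 of adj(I−A): (0.077250, 0.057250, 0.394750, 0.050500); det(I−A) = 0.3335875.
m_3 = (0.077250 + 0.057250 + 0.394750 + 0.050500) / 0.3335875 = 0.57975 / 0.3335875 ≈ 1.738.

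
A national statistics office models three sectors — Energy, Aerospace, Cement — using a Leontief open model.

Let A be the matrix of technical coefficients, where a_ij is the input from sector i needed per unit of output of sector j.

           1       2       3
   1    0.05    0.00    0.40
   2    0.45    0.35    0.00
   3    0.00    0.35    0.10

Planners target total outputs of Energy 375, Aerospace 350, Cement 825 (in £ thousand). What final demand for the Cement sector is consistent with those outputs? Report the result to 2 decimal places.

I − A =
  [   0.95     0.00    -0.40]
  [  -0.45     0.65     0.00]
  [   0.00    -0.35     0.90]
d = (I − A) x:
  d_1 = (+0.95)·375 + (+0.00)·350 + (-0.40)·825 = 26.25
  d_2 = (-0.45)·375 + (+0.65)·350 + (+0.00)·825 = 58.75
  d_3 = (+0.00)·375 + (-0.35)·350 + (+0.90)·825 = 620.00

d_3 = 620.00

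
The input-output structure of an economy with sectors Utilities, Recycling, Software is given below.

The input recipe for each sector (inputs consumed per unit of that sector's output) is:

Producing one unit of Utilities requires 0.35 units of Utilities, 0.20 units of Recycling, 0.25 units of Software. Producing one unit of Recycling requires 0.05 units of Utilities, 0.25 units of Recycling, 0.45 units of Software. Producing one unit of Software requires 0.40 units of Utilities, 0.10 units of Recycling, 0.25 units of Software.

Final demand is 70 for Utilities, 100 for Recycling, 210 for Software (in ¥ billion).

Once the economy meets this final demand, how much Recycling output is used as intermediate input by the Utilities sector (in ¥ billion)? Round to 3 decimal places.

z_21 = 112.660

I − A =
  [   0.65    -0.05    -0.40]
  [  -0.20     0.75    -0.10]
  [  -0.25    -0.45     0.75]
Cofactors of I−A, C_ij = (−1)^(i+j)·(minor ij) (rows/columns in the sector order above):
  C_11 = (0.75)(0.75) − (-0.10)(-0.45) = 0.5175
  C_12 = −[(-0.20)(0.75) − (-0.10)(-0.25)] = 0.1750
  C_13 = (-0.20)(-0.45) − (0.75)(-0.25) = 0.2775
  C_21 = −[(-0.05)(0.75) − (-0.40)(-0.45)] = 0.2175
  C_22 = (0.65)(0.75) − (-0.40)(-0.25) = 0.3875
  C_23 = −[(0.65)(-0.45) − (-0.05)(-0.25)] = 0.3050
  C_31 = (-0.05)(-0.10) − (-0.40)(0.75) = 0.3050
  C_32 = −[(0.65)(-0.10) − (-0.40)(-0.20)] = 0.1450
  C_33 = (0.65)(0.75) − (-0.05)(-0.20) = 0.4775
det(I−A) = Σ_j (I−A)_1j·C_1j = (0.65)(0.5175) + (-0.05)(0.1750) + (-0.40)(0.2775) = 0.216625
adj(I−A) = Cᵀ =
  [ 0.5175   0.2175   0.3050]
  [ 0.1750   0.3875   0.1450]
  [ 0.2775   0.3050   0.4775]
(I − A)⁻¹ = adj(I−A) / det(I−A) ≈
  [   2.3889     1.0040     1.4080]
  [   0.8078     1.7888     0.6694]
  [   1.2810     1.4080     2.2043]
First solve x = (I − A)⁻¹ d = adj(I−A)·d / det(I−A); in particular x_1 = (0.5175·70 + 0.2175·100 + 0.3050·210) / 0.216625 = 122.025 / 0.216625 ≈ 563.30063.
Intermediate flow from 2 to 1: z_21 = a_21 · x_1 = 0.20 × 122.025 / 0.216625 = 24.405 / 0.216625 ≈ 112.660.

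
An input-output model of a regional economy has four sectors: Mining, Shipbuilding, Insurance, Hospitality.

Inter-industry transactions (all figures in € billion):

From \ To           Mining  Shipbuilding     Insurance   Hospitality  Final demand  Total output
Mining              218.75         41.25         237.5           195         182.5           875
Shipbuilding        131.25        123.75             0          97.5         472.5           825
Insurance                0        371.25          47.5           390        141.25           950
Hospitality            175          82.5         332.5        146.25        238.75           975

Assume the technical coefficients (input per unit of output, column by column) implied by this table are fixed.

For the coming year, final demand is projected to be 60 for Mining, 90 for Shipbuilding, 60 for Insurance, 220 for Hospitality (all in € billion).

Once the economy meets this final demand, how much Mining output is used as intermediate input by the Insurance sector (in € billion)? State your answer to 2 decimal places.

z_13 = 100.50

Technical coefficients a_ij = z_ij / X_j:
  a_11 = 218.75/875 = 0.25, a_21 = 131.25/875 = 0.15, a_31 = 0/875 = 0.00, a_41 = 175/875 = 0.20
  a_12 = 41.25/825 = 0.05, a_22 = 123.75/825 = 0.15, a_32 = 371.25/825 = 0.45, a_42 = 82.5/825 = 0.10
  a_13 = 237.5/950 = 0.25, a_23 = 0/950 = 0.00, a_33 = 47.5/950 = 0.05, a_43 = 332.5/950 = 0.35
  a_14 = 195/975 = 0.20, a_24 = 97.5/975 = 0.10, a_34 = 390/975 = 0.40, a_44 = 146.25/975 = 0.15
I − A =
  [   0.75    -0.05    -0.25    -0.20]
  [  -0.15     0.85     0.00    -0.10]
  [   0.00    -0.45     0.95    -0.40]
  [  -0.20    -0.10    -0.35     0.85]
Compute the cofactors C_ij = (−1)^(i+j)·(3×3 minor ij) of I−A; the adjugate is their transpose:
adj(I−A) = Cᵀ =
  [ 0.542125   0.189500   0.239375   0.262500]
  [ 0.119125   0.442625   0.073625   0.114750]
  [ 0.140375   0.302875   0.490000   0.299250]
  [ 0.199375   0.221375   0.266750   0.581625]
det(I−A) = Σ_j (I−A)_1j·C_1j = (0.75)(0.542125) + (-0.05)(0.119125) + (-0.25)(0.140375) + (-0.20)(0.199375) = 0.32566875
(I − A)⁻¹ = adj(I−A) / det(I−A) ≈
  [   1.6647     0.5819     0.7350     0.8060]
  [   0.3658     1.3591     0.2261     0.3524]
  [   0.4310     0.9300     1.5046     0.9189]
  [   0.6122     0.6798     0.8191     1.7859]
First solve x = (I − A)⁻¹ d = adj(I−A)·d / det(I−A); in particular x_3 = (0.140375·60 + 0.302875·90 + 0.490000·60 + 0.299250·220) / 0.32566875 = 130.91625 / 0.32566875 ≈ 401.9921.
Intermediate flow from 1 to 3: z_13 = a_13 · x_3 = 0.25 × 130.91625 / 0.32566875 = 32.7290625 / 0.32566875 ≈ 100.50.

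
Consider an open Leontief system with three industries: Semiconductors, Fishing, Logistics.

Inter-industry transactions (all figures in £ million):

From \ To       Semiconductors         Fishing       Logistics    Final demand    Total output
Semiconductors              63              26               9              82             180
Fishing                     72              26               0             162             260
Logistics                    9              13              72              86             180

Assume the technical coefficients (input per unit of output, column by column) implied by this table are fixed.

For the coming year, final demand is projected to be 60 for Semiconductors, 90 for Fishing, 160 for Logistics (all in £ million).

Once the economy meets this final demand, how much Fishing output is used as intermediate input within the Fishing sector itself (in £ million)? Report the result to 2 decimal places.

Technical coefficients a_ij = z_ij / X_j:
  a_11 = 63/180 = 0.35, a_21 = 72/180 = 0.40, a_31 = 9/180 = 0.05
  a_12 = 26/260 = 0.10, a_22 = 26/260 = 0.10, a_32 = 13/260 = 0.05
  a_13 = 9/180 = 0.05, a_23 = 0/180 = 0.00, a_33 = 72/180 = 0.40
I − A =
  [   0.65    -0.10    -0.05]
  [  -0.40     0.90     0.00]
  [  -0.05    -0.05     0.60]
Cofactors of I−A, C_ij = (−1)^(i+j)·(minor ij) (rows/columns in the sector order above):
  C_11 = (0.90)(0.60) − (0.00)(-0.05) = 0.5400
  C_12 = −[(-0.40)(0.60) − (0.00)(-0.05)] = 0.2400
  C_13 = (-0.40)(-0.05) − (0.90)(-0.05) = 0.0650
  C_21 = −[(-0.10)(0.60) − (-0.05)(-0.05)] = 0.0625
  C_22 = (0.65)(0.60) − (-0.05)(-0.05) = 0.3875
  C_23 = −[(0.65)(-0.05) − (-0.10)(-0.05)] = 0.0375
  C_31 = (-0.10)(0.00) − (-0.05)(0.90) = 0.0450
  C_32 = −[(0.65)(0.00) − (-0.05)(-0.40)] = 0.0200
  C_33 = (0.65)(0.90) − (-0.10)(-0.40) = 0.5450
det(I−A) = Σ_j (I−A)_1j·C_1j = (0.65)(0.5400) + (-0.10)(0.2400) + (-0.05)(0.0650) = 0.32375
adj(I−A) = Cᵀ =
  [ 0.5400   0.0625   0.0450]
  [ 0.2400   0.3875   0.0200]
  [ 0.0650   0.0375   0.5450]
(I − A)⁻¹ = adj(I−A) / det(I−A) ≈
  [   1.6680     0.1931     0.1390]
  [   0.7413     1.1969     0.0618]
  [   0.2008     0.1158     1.6834]
First solve x = (I − A)⁻¹ d = adj(I−A)·d / det(I−A); in particular x_2 = (0.2400·60 + 0.3875·90 + 0.0200·160) / 0.32375 = 52.475 / 0.32375 ≈ 162.0849.
Intermediate flow from 2 to 2: z_22 = a_22 · x_2 = 0.10 × 52.475 / 0.32375 = 5.2475 / 0.32375 ≈ 16.21.

z_22 = 16.21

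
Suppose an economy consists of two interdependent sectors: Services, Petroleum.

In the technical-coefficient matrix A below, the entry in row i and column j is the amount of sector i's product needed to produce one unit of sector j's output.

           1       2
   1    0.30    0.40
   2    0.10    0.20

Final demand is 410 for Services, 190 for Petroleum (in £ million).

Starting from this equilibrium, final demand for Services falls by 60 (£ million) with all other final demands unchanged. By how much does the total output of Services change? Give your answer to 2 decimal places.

I − A =
  [   0.70    -0.40]
  [  -0.10     0.80]
det(I−A) = (0.70)(0.80) − (-0.40)(-0.10) = 0.5200
adj(I−A) = [[0.80, 0.40], [0.10, 0.70]]
(I − A)⁻¹ = adj(I−A) / det(I−A) ≈
  [   1.5385     0.7692]
  [   0.1923     1.3462]
Δx = (I − A)⁻¹ Δd with Δd having -60 in the Services component and 0 elsewhere.
So Δx_1 = L_11 · (-60), where L_11 = adj(I−A)_11 / det(I−A) = 0.80 / 0.5200.
Δx_1 = 0.80 × (-60) / 0.5200 = -48.00 / 0.5200 ≈ -92.31.

Δx_1 = -92.31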